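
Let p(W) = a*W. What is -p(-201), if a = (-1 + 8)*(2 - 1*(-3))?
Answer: 7035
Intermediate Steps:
a = 35 (a = 7*(2 + 3) = 7*5 = 35)
p(W) = 35*W
-p(-201) = -35*(-201) = -1*(-7035) = 7035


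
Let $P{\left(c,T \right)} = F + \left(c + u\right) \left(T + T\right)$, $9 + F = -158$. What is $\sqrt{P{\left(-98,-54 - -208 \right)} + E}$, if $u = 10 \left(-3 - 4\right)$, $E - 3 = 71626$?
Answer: $\sqrt{19718} \approx 140.42$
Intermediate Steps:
$E = 71629$ ($E = 3 + 71626 = 71629$)
$u = -70$ ($u = 10 \left(-7\right) = -70$)
$F = -167$ ($F = -9 - 158 = -167$)
$P{\left(c,T \right)} = -167 + 2 T \left(-70 + c\right)$ ($P{\left(c,T \right)} = -167 + \left(c - 70\right) \left(T + T\right) = -167 + \left(-70 + c\right) 2 T = -167 + 2 T \left(-70 + c\right)$)
$\sqrt{P{\left(-98,-54 - -208 \right)} + E} = \sqrt{\left(-167 - 140 \left(-54 - -208\right) + 2 \left(-54 - -208\right) \left(-98\right)\right) + 71629} = \sqrt{\left(-167 - 140 \left(-54 + 208\right) + 2 \left(-54 + 208\right) \left(-98\right)\right) + 71629} = \sqrt{\left(-167 - 21560 + 2 \cdot 154 \left(-98\right)\right) + 71629} = \sqrt{\left(-167 - 21560 - 30184\right) + 71629} = \sqrt{-51911 + 71629} = \sqrt{19718}$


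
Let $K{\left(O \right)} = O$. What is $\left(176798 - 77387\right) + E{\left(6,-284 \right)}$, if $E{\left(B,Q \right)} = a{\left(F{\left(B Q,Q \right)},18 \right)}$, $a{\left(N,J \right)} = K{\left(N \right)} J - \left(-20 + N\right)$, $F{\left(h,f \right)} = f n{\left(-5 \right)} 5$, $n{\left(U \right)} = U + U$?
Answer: $340831$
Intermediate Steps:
$n{\left(U \right)} = 2 U$
$F{\left(h,f \right)} = - 50 f$ ($F{\left(h,f \right)} = f 2 \left(-5\right) 5 = f \left(-10\right) 5 = - 10 f 5 = - 50 f$)
$a{\left(N,J \right)} = 20 - N + J N$ ($a{\left(N,J \right)} = N J - \left(-20 + N\right) = J N - \left(-20 + N\right) = 20 - N + J N$)
$E{\left(B,Q \right)} = 20 - 850 Q$ ($E{\left(B,Q \right)} = 20 - - 50 Q + 18 \left(- 50 Q\right) = 20 + 50 Q - 900 Q = 20 - 850 Q$)
$\left(176798 - 77387\right) + E{\left(6,-284 \right)} = \left(176798 - 77387\right) + \left(20 - -241400\right) = 99411 + \left(20 + 241400\right) = 99411 + 241420 = 340831$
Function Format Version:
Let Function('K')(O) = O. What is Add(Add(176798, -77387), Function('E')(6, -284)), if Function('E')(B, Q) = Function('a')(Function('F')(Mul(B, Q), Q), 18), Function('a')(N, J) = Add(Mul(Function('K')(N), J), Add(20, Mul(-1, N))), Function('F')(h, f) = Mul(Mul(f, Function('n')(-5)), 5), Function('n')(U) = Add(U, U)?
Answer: 340831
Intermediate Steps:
Function('n')(U) = Mul(2, U)
Function('F')(h, f) = Mul(-50, f) (Function('F')(h, f) = Mul(Mul(f, Mul(2, -5)), 5) = Mul(Mul(f, -10), 5) = Mul(Mul(-10, f), 5) = Mul(-50, f))
Function('a')(N, J) = Add(20, Mul(-1, N), Mul(J, N)) (Function('a')(N, J) = Add(Mul(N, J), Add(20, Mul(-1, N))) = Add(Mul(J, N), Add(20, Mul(-1, N))) = Add(20, Mul(-1, N), Mul(J, N)))
Function('E')(B, Q) = Add(20, Mul(-850, Q)) (Function('E')(B, Q) = Add(20, Mul(-1, Mul(-50, Q)), Mul(18, Mul(-50, Q))) = Add(20, Mul(50, Q), Mul(-900, Q)) = Add(20, Mul(-850, Q)))
Add(Add(176798, -77387), Function('E')(6, -284)) = Add(Add(176798, -77387), Add(20, Mul(-850, -284))) = Add(99411, Add(20, 241400)) = Add(99411, 241420) = 340831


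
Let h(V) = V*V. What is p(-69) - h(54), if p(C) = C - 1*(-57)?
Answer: -2928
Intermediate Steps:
p(C) = 57 + C (p(C) = C + 57 = 57 + C)
h(V) = V²
p(-69) - h(54) = (57 - 69) - 1*54² = -12 - 1*2916 = -12 - 2916 = -2928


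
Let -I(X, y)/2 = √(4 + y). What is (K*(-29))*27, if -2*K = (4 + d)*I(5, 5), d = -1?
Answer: -7047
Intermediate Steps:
I(X, y) = -2*√(4 + y)
K = 9 (K = -(4 - 1)*(-2*√(4 + 5))/2 = -3*(-2*√9)/2 = -3*(-2*3)/2 = -3*(-6)/2 = -½*(-18) = 9)
(K*(-29))*27 = (9*(-29))*27 = -261*27 = -7047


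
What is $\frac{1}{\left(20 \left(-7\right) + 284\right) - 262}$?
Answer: $- \frac{1}{118} \approx -0.0084746$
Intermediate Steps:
$\frac{1}{\left(20 \left(-7\right) + 284\right) - 262} = \frac{1}{\left(-140 + 284\right) - 262} = \frac{1}{144 - 262} = \frac{1}{-118} = - \frac{1}{118}$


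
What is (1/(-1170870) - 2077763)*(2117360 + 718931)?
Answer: -6900101413763865001/1170870 ≈ -5.8931e+12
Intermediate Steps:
(1/(-1170870) - 2077763)*(2117360 + 718931) = (-1/1170870 - 2077763)*2836291 = -2432790363811/1170870*2836291 = -6900101413763865001/1170870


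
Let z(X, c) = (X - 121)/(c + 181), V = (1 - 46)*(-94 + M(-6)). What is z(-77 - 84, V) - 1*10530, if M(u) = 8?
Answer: -42657312/4051 ≈ -10530.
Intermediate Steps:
V = 3870 (V = (1 - 46)*(-94 + 8) = -45*(-86) = 3870)
z(X, c) = (-121 + X)/(181 + c)
z(-77 - 84, V) - 1*10530 = (-121 + (-77 - 84))/(181 + 3870) - 1*10530 = (-121 - 161)/4051 - 10530 = (1/4051)*(-282) - 10530 = -282/4051 - 10530 = -42657312/4051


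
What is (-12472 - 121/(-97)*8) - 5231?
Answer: -1716223/97 ≈ -17693.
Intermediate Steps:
(-12472 - 121/(-97)*8) - 5231 = (-12472 - 121*(-1/97)*8) - 5231 = (-12472 + (121/97)*8) - 5231 = (-12472 + 968/97) - 5231 = -1208816/97 - 5231 = -1716223/97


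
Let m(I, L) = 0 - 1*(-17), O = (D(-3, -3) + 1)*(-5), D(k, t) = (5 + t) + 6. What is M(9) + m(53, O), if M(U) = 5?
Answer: 22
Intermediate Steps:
D(k, t) = 11 + t
O = -45 (O = ((11 - 3) + 1)*(-5) = (8 + 1)*(-5) = 9*(-5) = -45)
m(I, L) = 17 (m(I, L) = 0 + 17 = 17)
M(9) + m(53, O) = 5 + 17 = 22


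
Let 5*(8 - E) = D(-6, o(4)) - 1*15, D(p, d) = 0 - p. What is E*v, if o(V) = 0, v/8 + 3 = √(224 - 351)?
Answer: -1176/5 + 392*I*√127/5 ≈ -235.2 + 883.52*I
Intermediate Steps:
v = -24 + 8*I*√127 (v = -24 + 8*√(224 - 351) = -24 + 8*√(-127) = -24 + 8*(I*√127) = -24 + 8*I*√127 ≈ -24.0 + 90.155*I)
D(p, d) = -p
E = 49/5 (E = 8 - (-1*(-6) - 1*15)/5 = 8 - (6 - 15)/5 = 8 - ⅕*(-9) = 8 + 9/5 = 49/5 ≈ 9.8000)
E*v = 49*(-24 + 8*I*√127)/5 = -1176/5 + 392*I*√127/5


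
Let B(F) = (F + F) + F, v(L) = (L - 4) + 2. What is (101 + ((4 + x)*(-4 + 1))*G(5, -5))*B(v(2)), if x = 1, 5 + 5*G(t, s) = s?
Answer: 0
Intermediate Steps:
G(t, s) = -1 + s/5
v(L) = -2 + L (v(L) = (-4 + L) + 2 = -2 + L)
B(F) = 3*F (B(F) = 2*F + F = 3*F)
(101 + ((4 + x)*(-4 + 1))*G(5, -5))*B(v(2)) = (101 + ((4 + 1)*(-4 + 1))*(-1 + (⅕)*(-5)))*(3*(-2 + 2)) = (101 + (5*(-3))*(-1 - 1))*(3*0) = (101 - 15*(-2))*0 = (101 + 30)*0 = 131*0 = 0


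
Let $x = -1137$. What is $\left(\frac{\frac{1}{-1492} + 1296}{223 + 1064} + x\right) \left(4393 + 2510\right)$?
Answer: $- \frac{128698960703}{16412} \approx -7.8418 \cdot 10^{6}$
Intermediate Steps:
$\left(\frac{\frac{1}{-1492} + 1296}{223 + 1064} + x\right) \left(4393 + 2510\right) = \left(\frac{\frac{1}{-1492} + 1296}{223 + 1064} - 1137\right) \left(4393 + 2510\right) = \left(\frac{- \frac{1}{1492} + 1296}{1287} - 1137\right) 6903 = \left(\frac{1933631}{1492} \cdot \frac{1}{1287} - 1137\right) 6903 = \left(\frac{1933631}{1920204} - 1137\right) 6903 = \left(- \frac{2181338317}{1920204}\right) 6903 = - \frac{128698960703}{16412}$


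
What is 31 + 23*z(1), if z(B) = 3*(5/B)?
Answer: 376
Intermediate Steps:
z(B) = 15/B
31 + 23*z(1) = 31 + 23*(15/1) = 31 + 23*(15*1) = 31 + 23*15 = 31 + 345 = 376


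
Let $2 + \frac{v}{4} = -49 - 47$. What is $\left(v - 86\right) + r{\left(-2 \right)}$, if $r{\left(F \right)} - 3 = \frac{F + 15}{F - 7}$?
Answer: $- \frac{4288}{9} \approx -476.44$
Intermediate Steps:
$v = -392$ ($v = -8 + 4 \left(-49 - 47\right) = -8 + 4 \left(-96\right) = -8 - 384 = -392$)
$r{\left(F \right)} = 3 + \frac{15 + F}{-7 + F}$ ($r{\left(F \right)} = 3 + \frac{F + 15}{F - 7} = 3 + \frac{15 + F}{-7 + F}$)
$\left(v - 86\right) + r{\left(-2 \right)} = \left(-392 - 86\right) + \frac{2 \left(-3 + 2 \left(-2\right)\right)}{-7 - 2} = -478 + \frac{2 \left(-3 - 4\right)}{-9} = -478 + 2 \left(- \frac{1}{9}\right) \left(-7\right) = -478 + \frac{14}{9} = - \frac{4288}{9}$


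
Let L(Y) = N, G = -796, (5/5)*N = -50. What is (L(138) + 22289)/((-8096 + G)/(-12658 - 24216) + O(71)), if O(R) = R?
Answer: 58574349/187639 ≈ 312.17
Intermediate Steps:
N = -50
L(Y) = -50
(L(138) + 22289)/((-8096 + G)/(-12658 - 24216) + O(71)) = (-50 + 22289)/((-8096 - 796)/(-12658 - 24216) + 71) = 22239/(-8892/(-36874) + 71) = 22239/(-8892*(-1/36874) + 71) = 22239/(4446/18437 + 71) = 22239/(1313473/18437) = 22239*(18437/1313473) = 58574349/187639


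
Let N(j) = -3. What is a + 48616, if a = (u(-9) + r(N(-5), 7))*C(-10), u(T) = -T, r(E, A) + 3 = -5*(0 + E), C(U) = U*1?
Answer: 48406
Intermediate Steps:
C(U) = U
r(E, A) = -3 - 5*E (r(E, A) = -3 - 5*(0 + E) = -3 - 5*E)
a = -210 (a = (-1*(-9) + (-3 - 5*(-3)))*(-10) = (9 + (-3 + 15))*(-10) = (9 + 12)*(-10) = 21*(-10) = -210)
a + 48616 = -210 + 48616 = 48406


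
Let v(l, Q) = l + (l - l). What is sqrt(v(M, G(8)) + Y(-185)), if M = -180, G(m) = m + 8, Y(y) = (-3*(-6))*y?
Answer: 3*I*sqrt(390) ≈ 59.245*I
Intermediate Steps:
Y(y) = 18*y
G(m) = 8 + m
v(l, Q) = l (v(l, Q) = l + 0 = l)
sqrt(v(M, G(8)) + Y(-185)) = sqrt(-180 + 18*(-185)) = sqrt(-180 - 3330) = sqrt(-3510) = 3*I*sqrt(390)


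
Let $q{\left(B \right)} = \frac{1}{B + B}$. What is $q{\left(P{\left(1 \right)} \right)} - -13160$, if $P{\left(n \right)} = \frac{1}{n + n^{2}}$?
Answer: $13161$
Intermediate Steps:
$q{\left(B \right)} = \frac{1}{2 B}$
$q{\left(P{\left(1 \right)} \right)} - -13160 = \frac{1}{2 \frac{1}{1 \left(1 + 1\right)}} - -13160 = \frac{1}{2 \cdot 1 \cdot \frac{1}{2}} + 13160 = \frac{\frac{1}{\frac{1}{2}}}{2} + 13160 = \frac{1}{2} \cdot 2 + 13160 = 1 + 13160 = 13161$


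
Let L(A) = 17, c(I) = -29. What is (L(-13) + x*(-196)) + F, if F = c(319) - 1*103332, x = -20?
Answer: -99424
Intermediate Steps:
F = -103361 (F = -29 - 1*103332 = -29 - 103332 = -103361)
(L(-13) + x*(-196)) + F = (17 - 20*(-196)) - 103361 = (17 + 3920) - 103361 = 3937 - 103361 = -99424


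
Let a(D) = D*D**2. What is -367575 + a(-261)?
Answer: -18147156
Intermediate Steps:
a(D) = D**3
-367575 + a(-261) = -367575 + (-261)**3 = -367575 - 17779581 = -18147156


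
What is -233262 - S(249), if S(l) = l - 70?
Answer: -233441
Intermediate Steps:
S(l) = -70 + l
-233262 - S(249) = -233262 - (-70 + 249) = -233262 - 1*179 = -233262 - 179 = -233441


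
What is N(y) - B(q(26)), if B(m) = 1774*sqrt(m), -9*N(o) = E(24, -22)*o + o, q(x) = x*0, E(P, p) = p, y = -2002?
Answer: -14014/3 ≈ -4671.3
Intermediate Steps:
q(x) = 0
N(o) = 7*o/3 (N(o) = -(-22*o + o)/9 = -(-7)*o/3 = 7*o/3)
N(y) - B(q(26)) = (7/3)*(-2002) - 1774*sqrt(0) = -14014/3 - 1774*0 = -14014/3 - 1*0 = -14014/3 + 0 = -14014/3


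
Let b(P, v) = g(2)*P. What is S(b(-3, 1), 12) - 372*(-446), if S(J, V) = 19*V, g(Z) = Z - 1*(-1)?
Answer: 166140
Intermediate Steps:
g(Z) = 1 + Z (g(Z) = Z + 1 = 1 + Z)
b(P, v) = 3*P (b(P, v) = (1 + 2)*P = 3*P)
S(b(-3, 1), 12) - 372*(-446) = 19*12 - 372*(-446) = 228 + 165912 = 166140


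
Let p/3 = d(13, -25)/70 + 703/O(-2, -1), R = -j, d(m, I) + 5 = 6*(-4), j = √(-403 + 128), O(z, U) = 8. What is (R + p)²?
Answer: 5375840089/78400 - 73467*I*√11/28 ≈ 68569.0 - 8702.2*I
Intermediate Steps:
j = 5*I*√11 (j = √(-275) = 5*I*√11 ≈ 16.583*I)
d(m, I) = -29 (d(m, I) = -5 + 6*(-4) = -5 - 24 = -29)
R = -5*I*√11 ≈ -16.583*I
p = 73467/280 (p = 3*(-29/70 + 703/8) = 3*(24489/280) = 73467/280 ≈ 262.38)
(R + p)² = (-5*I*√11 + 73467/280)² = (73467/280 - 5*I*√11)²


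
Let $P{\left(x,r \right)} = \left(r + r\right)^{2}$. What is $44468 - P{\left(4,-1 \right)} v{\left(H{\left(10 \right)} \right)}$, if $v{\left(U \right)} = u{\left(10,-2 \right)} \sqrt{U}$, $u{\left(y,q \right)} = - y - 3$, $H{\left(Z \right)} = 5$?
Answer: $44468 + 52 \sqrt{5} \approx 44584.0$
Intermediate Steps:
$u{\left(y,q \right)} = -3 - y$
$v{\left(U \right)} = - 13 \sqrt{U}$ ($v{\left(U \right)} = \left(-3 - 10\right) \sqrt{U} = - 13 \sqrt{U}$)
$P{\left(x,r \right)} = 4 r^{2}$ ($P{\left(x,r \right)} = \left(2 r\right)^{2} = 4 r^{2}$)
$44468 - P{\left(4,-1 \right)} v{\left(H{\left(10 \right)} \right)} = 44468 - 4 \left(-1\right)^{2} \left(- 13 \sqrt{5}\right) = 44468 - 4 \cdot 1 \left(- 13 \sqrt{5}\right) = 44468 - 4 \left(- 13 \sqrt{5}\right) = 44468 - - 52 \sqrt{5} = 44468 + 52 \sqrt{5}$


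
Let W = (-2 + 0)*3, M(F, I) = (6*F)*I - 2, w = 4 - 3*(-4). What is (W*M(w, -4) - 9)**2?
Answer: 5322249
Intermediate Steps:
w = 16 (w = 4 + 12 = 16)
M(F, I) = -2 + 6*F*I (M(F, I) = 6*F*I - 2 = -2 + 6*F*I)
W = -6 (W = -2*3 = -6)
(W*M(w, -4) - 9)**2 = (-6*(-2 + 6*16*(-4)) - 9)**2 = (-6*(-2 - 384) - 9)**2 = (-6*(-386) - 9)**2 = (2316 - 9)**2 = 2307**2 = 5322249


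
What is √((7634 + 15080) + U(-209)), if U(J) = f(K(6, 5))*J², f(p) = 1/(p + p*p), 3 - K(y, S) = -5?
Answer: √3358178/12 ≈ 152.71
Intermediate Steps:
K(y, S) = 8 (K(y, S) = 3 - 1*(-5) = 3 + 5 = 8)
f(p) = 1/(p + p²)
U(J) = J²/72 (U(J) = (1/(8*(1 + 8)))*J² = ((⅛)/9)*J² = ((⅛)*(⅑))*J² = J²/72)
√((7634 + 15080) + U(-209)) = √((7634 + 15080) + (1/72)*(-209)²) = √(22714 + (1/72)*43681) = √(22714 + 43681/72) = √(1679089/72) = √3358178/12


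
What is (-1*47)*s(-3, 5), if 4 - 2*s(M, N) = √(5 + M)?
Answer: -94 + 47*√2/2 ≈ -60.766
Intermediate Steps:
s(M, N) = 2 - √(5 + M)/2
(-1*47)*s(-3, 5) = (-1*47)*(2 - √(5 - 3)/2) = -47*(2 - √2/2) = -94 + 47*√2/2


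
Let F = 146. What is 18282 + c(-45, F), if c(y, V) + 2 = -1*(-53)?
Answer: 18333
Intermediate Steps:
c(y, V) = 51 (c(y, V) = -2 - 1*(-53) = -2 + 53 = 51)
18282 + c(-45, F) = 18282 + 51 = 18333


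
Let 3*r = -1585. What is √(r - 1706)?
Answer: I*√20109/3 ≈ 47.269*I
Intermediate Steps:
r = -1585/3 (r = (⅓)*(-1585) = -1585/3 ≈ -528.33)
√(r - 1706) = √(-1585/3 - 1706) = √(-6703/3) = I*√20109/3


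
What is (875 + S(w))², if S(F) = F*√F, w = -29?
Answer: 741236 - 50750*I*√29 ≈ 7.4124e+5 - 2.733e+5*I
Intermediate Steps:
S(F) = F^(3/2)
(875 + S(w))² = (875 + (-29)^(3/2))² = (875 - 29*I*√29)²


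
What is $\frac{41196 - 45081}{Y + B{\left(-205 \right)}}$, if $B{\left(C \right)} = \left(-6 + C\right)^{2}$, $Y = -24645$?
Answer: $- \frac{3885}{19876} \approx -0.19546$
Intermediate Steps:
$\frac{41196 - 45081}{Y + B{\left(-205 \right)}} = \frac{41196 - 45081}{-24645 + \left(-6 - 205\right)^{2}} = - \frac{3885}{-24645 + \left(-211\right)^{2}} = - \frac{3885}{-24645 + 44521} = - \frac{3885}{19876}$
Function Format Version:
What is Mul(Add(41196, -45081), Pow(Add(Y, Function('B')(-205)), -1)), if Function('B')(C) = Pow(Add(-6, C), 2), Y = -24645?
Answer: Rational(-3885, 19876) ≈ -0.19546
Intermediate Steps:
Mul(Add(41196, -45081), Pow(Add(Y, Function('B')(-205)), -1)) = Mul(Add(41196, -45081), Pow(Add(-24645, Pow(Add(-6, -205), 2)), -1)) = Mul(-3885, Pow(Add(-24645, Pow(-211, 2)), -1)) = Mul(-3885, Pow(Add(-24645, 44521), -1)) = Mul(-3885, Pow(19876, -1)) = Mul(-3885, Rational(1, 19876)) = Rational(-3885, 19876)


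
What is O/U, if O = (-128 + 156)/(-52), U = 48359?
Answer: -7/628667 ≈ -1.1135e-5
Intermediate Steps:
O = -7/13 (O = 28*(-1/52) = -7/13 ≈ -0.53846)
O/U = -7/13/48359 = -7/13*1/48359 = -7/628667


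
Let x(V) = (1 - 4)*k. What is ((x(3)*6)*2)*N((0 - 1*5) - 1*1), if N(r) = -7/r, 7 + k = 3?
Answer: 168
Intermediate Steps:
k = -4 (k = -7 + 3 = -4)
x(V) = 12 (x(V) = (1 - 4)*(-4) = -3*(-4) = 12)
((x(3)*6)*2)*N((0 - 1*5) - 1*1) = ((12*6)*2)*(-7/((0 - 1*5) - 1*1)) = (72*2)*(-7/((0 - 5) - 1)) = 144*(-7/(-5 - 1)) = 144*(-7/(-6)) = 144*(-7*(-1/6)) = 144*(7/6) = 168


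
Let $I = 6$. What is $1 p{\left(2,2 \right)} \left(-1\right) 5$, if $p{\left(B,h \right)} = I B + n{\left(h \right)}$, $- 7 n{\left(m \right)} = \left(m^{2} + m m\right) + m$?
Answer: $- \frac{370}{7} \approx -52.857$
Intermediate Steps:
$n{\left(m \right)} = - \frac{2 m^{2}}{7} - \frac{m}{7}$ ($n{\left(m \right)} = - \frac{\left(m^{2} + m m\right) + m}{7} = - \frac{\left(m^{2} + m^{2}\right) + m}{7} = - \frac{2 m^{2} + m}{7} = - \frac{m + 2 m^{2}}{7} = - \frac{2 m^{2}}{7} - \frac{m}{7}$)
$p{\left(B,h \right)} = 6 B - \frac{h \left(1 + 2 h\right)}{7}$
$1 p{\left(2,2 \right)} \left(-1\right) 5 = 1 \left(6 \cdot 2 - \frac{2 \left(1 + 2 \cdot 2\right)}{7}\right) \left(-1\right) 5 = 1 \left(12 - \frac{2 \left(1 + 4\right)}{7}\right) \left(-1\right) 5 = 1 \left(12 - \frac{2}{7} \cdot 5\right) \left(-1\right) 5 = 1 \left(12 - \frac{10}{7}\right) \left(-1\right) 5 = 1 \cdot \frac{74}{7} \left(-1\right) 5 = 1 \left(- \frac{74}{7}\right) 5 = \left(- \frac{74}{7}\right) 5 = - \frac{370}{7}$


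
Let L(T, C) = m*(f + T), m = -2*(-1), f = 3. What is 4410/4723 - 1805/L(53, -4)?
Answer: -8031095/528976 ≈ -15.182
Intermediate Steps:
m = 2
L(T, C) = 6 + 2*T (L(T, C) = 2*(3 + T) = 6 + 2*T)
4410/4723 - 1805/L(53, -4) = 4410/4723 - 1805/(6 + 2*53) = 4410*(1/4723) - 1805/(6 + 106) = 4410/4723 - 1805/112 = -8031095/528976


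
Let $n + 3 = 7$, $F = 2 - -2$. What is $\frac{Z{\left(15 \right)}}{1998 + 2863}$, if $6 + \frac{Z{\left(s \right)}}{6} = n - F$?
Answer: $- \frac{36}{4861} \approx -0.0074059$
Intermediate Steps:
$F = 4$ ($F = 2 + 2 = 4$)
$n = 4$ ($n = -3 + 7 = 4$)
$Z{\left(s \right)} = -36$ ($Z{\left(s \right)} = -36 + 6 \left(4 - 4\right) = -36 + 6 \cdot 0 = -36 + 0 = -36$)
$\frac{Z{\left(15 \right)}}{1998 + 2863} = - \frac{36}{1998 + 2863} = - \frac{36}{4861}$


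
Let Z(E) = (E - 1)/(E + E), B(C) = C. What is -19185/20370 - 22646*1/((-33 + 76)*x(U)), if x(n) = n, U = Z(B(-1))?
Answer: -30808265/58394 ≈ -527.59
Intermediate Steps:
Z(E) = (-1 + E)/(2*E) (Z(E) = (-1 + E)/((2*E)) = (-1 + E)*(1/(2*E)) = (-1 + E)/(2*E))
U = 1 (U = (½)*(-1 - 1)/(-1) = (½)*(-1)*(-2) = 1)
-19185/20370 - 22646*1/((-33 + 76)*x(U)) = -19185/20370 - 22646/(-33 + 76) = -19185*1/20370 - 22646/(43*1) = -1279/1358 - 22646/43 = -30808265/58394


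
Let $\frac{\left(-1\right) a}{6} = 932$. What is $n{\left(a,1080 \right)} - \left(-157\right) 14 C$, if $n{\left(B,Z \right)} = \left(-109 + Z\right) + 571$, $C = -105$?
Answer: $-229248$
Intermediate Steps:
$a = -5592$ ($a = \left(-6\right) 932 = -5592$)
$n{\left(B,Z \right)} = 462 + Z$
$n{\left(a,1080 \right)} - \left(-157\right) 14 C = \left(462 + 1080\right) - \left(-157\right) 14 \left(-105\right) = 1542 - \left(-2198\right) \left(-105\right) = 1542 - 230790 = -229248$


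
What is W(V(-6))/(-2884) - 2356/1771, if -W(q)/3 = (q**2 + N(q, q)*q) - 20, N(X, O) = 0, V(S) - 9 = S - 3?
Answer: -35209/26059 ≈ -1.3511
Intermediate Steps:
V(S) = 6 + S (V(S) = 9 + (S - 3) = 9 + (-3 + S) = 6 + S)
W(q) = 60 - 3*q**2 (W(q) = -3*((q**2 + 0*q) - 20) = -3*((q**2 + 0) - 20) = -3*(q**2 - 20) = -3*(-20 + q**2) = 60 - 3*q**2)
W(V(-6))/(-2884) - 2356/1771 = (60 - 3*(6 - 6)**2)/(-2884) - 2356/1771 = (60 - 3*0**2)*(-1/2884) - 2356*1/1771 = (60 - 3*0)*(-1/2884) - 2356/1771 = (60 + 0)*(-1/2884) - 2356/1771 = 60*(-1/2884) - 2356/1771 = -15/721 - 2356/1771 = -35209/26059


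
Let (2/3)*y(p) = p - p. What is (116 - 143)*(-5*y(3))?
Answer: 0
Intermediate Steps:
y(p) = 0 (y(p) = 3*(p - p)/2 = (3/2)*0 = 0)
(116 - 143)*(-5*y(3)) = (116 - 143)*(-5*0) = -27*0 = 0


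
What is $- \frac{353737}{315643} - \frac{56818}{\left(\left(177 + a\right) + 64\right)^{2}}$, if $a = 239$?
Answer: $- \frac{49717604387}{36362073600} \approx -1.3673$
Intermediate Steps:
$- \frac{353737}{315643} - \frac{56818}{\left(\left(177 + a\right) + 64\right)^{2}} = - \frac{353737}{315643} - \frac{56818}{\left(\left(177 + 239\right) + 64\right)^{2}} = \left(-353737\right) \frac{1}{315643} - \frac{56818}{\left(416 + 64\right)^{2}} = - \frac{353737}{315643} - \frac{56818}{480^{2}} = - \frac{353737}{315643} - \frac{56818}{230400} = - \frac{353737}{315643} - \frac{28409}{115200} = - \frac{49717604387}{36362073600}$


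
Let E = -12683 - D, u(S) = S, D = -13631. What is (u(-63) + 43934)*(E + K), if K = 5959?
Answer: 303016997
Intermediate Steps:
E = 948 (E = -12683 - 1*(-13631) = -12683 + 13631 = 948)
(u(-63) + 43934)*(E + K) = (-63 + 43934)*(948 + 5959) = 43871*6907 = 303016997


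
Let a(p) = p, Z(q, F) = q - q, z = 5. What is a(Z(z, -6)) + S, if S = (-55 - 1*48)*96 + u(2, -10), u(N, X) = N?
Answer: -9886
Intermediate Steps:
Z(q, F) = 0
S = -9886 (S = (-55 - 1*48)*96 + 2 = (-55 - 48)*96 + 2 = -103*96 + 2 = -9888 + 2 = -9886)
a(Z(z, -6)) + S = 0 - 9886 = -9886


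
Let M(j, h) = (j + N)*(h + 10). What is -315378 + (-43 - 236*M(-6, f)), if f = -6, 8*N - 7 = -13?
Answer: -309049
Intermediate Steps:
N = -¾ (N = 7/8 + (⅛)*(-13) = 7/8 - 13/8 = -¾ ≈ -0.75000)
M(j, h) = (10 + h)*(-¾ + j) (M(j, h) = (j - ¾)*(h + 10) = (-¾ + j)*(10 + h) = (10 + h)*(-¾ + j))
-315378 + (-43 - 236*M(-6, f)) = -315378 + (-43 - 236*(-15/2 + 10*(-6) - ¾*(-6) - 6*(-6))) = -315378 + (-43 - 236*(-15/2 - 60 + 9/2 + 36)) = -315378 + (-43 - 236*(-27)) = -315378 + (-43 + 6372) = -315378 + 6329 = -309049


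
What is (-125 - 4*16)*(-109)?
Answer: 20601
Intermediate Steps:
(-125 - 4*16)*(-109) = (-125 - 64)*(-109) = -189*(-109) = 20601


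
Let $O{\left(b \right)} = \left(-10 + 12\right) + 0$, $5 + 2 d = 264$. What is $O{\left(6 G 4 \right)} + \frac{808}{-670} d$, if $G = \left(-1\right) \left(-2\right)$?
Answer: $- \frac{51648}{335} \approx -154.17$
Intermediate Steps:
$d = \frac{259}{2}$ ($d = - \frac{5}{2} + \frac{1}{2} \cdot 264 = - \frac{5}{2} + 132 = \frac{259}{2} \approx 129.5$)
$G = 2$
$O{\left(b \right)} = 2$ ($O{\left(b \right)} = 2 + 0 = 2$)
$O{\left(6 G 4 \right)} + \frac{808}{-670} d = 2 + \frac{808}{-670} \cdot \frac{259}{2} = 2 + 808 \left(- \frac{1}{670}\right) \frac{259}{2} = 2 - \frac{52318}{335} = - \frac{51648}{335}$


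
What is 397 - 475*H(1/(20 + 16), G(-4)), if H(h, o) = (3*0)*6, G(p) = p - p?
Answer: 397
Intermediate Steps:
G(p) = 0
H(h, o) = 0 (H(h, o) = 0*6 = 0)
397 - 475*H(1/(20 + 16), G(-4)) = 397 - 475*0 = 397 + 0 = 397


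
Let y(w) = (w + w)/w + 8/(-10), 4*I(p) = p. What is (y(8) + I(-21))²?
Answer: 6561/400 ≈ 16.402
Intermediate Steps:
I(p) = p/4
y(w) = 6/5 (y(w) = (2*w)/w + 8*(-⅒) = 2 - ⅘ = 6/5)
(y(8) + I(-21))² = (6/5 + (¼)*(-21))² = (6/5 - 21/4)² = (-81/20)² = 6561/400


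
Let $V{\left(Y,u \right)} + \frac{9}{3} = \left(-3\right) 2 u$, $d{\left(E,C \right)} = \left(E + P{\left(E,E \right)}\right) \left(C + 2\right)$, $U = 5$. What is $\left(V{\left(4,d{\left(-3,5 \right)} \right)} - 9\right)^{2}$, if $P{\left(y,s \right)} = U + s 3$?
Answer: $79524$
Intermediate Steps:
$P{\left(y,s \right)} = 5 + 3 s$ ($P{\left(y,s \right)} = 5 + s 3 = 5 + 3 s$)
$d{\left(E,C \right)} = \left(2 + C\right) \left(5 + 4 E\right)$ ($d{\left(E,C \right)} = \left(E + \left(5 + 3 E\right)\right) \left(C + 2\right) = \left(5 + 4 E\right) \left(2 + C\right) = \left(2 + C\right) \left(5 + 4 E\right)$)
$V{\left(Y,u \right)} = -3 - 6 u$ ($V{\left(Y,u \right)} = -3 + \left(-3\right) 2 u = -3 - 6 u$)
$\left(V{\left(4,d{\left(-3,5 \right)} \right)} - 9\right)^{2} = \left(\left(-3 - 6 \left(10 + 5 \cdot 5 + 8 \left(-3\right) + 4 \cdot 5 \left(-3\right)\right)\right) - 9\right)^{2} = \left(\left(-3 - 6 \left(10 + 25 - 24 - 60\right)\right) - 9\right)^{2} = \left(\left(-3 - -294\right) - 9\right)^{2} = \left(\left(-3 + 294\right) - 9\right)^{2} = \left(291 - 9\right)^{2} = 282^{2} = 79524$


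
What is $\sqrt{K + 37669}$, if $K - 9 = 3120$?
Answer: $\sqrt{40798} \approx 201.99$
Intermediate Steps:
$K = 3129$ ($K = 9 + 3120 = 3129$)
$\sqrt{K + 37669} = \sqrt{3129 + 37669} = \sqrt{40798}$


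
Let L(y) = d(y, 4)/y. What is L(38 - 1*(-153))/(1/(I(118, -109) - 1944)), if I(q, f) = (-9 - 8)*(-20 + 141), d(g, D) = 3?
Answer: -12003/191 ≈ -62.843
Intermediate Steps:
L(y) = 3/y
I(q, f) = -2057 (I(q, f) = -17*121 = -2057)
L(38 - 1*(-153))/(1/(I(118, -109) - 1944)) = (3/(38 - 1*(-153)))/(1/(-2057 - 1944)) = (3/(38 + 153))/(1/(-4001)) = (3/191)/(-1/4001) = (3*(1/191))*(-4001) = (3/191)*(-4001) = -12003/191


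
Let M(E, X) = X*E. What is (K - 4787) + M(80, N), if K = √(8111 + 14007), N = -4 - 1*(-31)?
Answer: -2627 + √22118 ≈ -2478.3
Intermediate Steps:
N = 27 (N = -4 + 31 = 27)
K = √22118 ≈ 148.72
M(E, X) = E*X
(K - 4787) + M(80, N) = (√22118 - 4787) + 80*27 = (-4787 + √22118) + 2160 = -2627 + √22118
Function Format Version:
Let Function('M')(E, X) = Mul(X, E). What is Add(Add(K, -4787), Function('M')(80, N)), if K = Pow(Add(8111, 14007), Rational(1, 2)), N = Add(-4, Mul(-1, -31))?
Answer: Add(-2627, Pow(22118, Rational(1, 2))) ≈ -2478.3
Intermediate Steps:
N = 27 (N = Add(-4, 31) = 27)
K = Pow(22118, Rational(1, 2)) ≈ 148.72
Function('M')(E, X) = Mul(E, X)
Add(Add(K, -4787), Function('M')(80, N)) = Add(Add(Pow(22118, Rational(1, 2)), -4787), Mul(80, 27)) = Add(Add(-4787, Pow(22118, Rational(1, 2))), 2160) = Add(-2627, Pow(22118, Rational(1, 2)))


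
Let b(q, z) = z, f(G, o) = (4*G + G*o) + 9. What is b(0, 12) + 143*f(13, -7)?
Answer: -4278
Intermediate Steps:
f(G, o) = 9 + 4*G + G*o
b(0, 12) + 143*f(13, -7) = 12 + 143*(9 + 4*13 + 13*(-7)) = 12 + 143*(9 + 52 - 91) = 12 + 143*(-30) = 12 - 4290 = -4278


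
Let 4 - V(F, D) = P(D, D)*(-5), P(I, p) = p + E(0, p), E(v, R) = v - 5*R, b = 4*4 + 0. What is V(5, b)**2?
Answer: 99856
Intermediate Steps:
b = 16 (b = 16 + 0 = 16)
P(I, p) = -4*p (P(I, p) = p + (0 - 5*p) = p - 5*p = -4*p)
V(F, D) = 4 - 20*D (V(F, D) = 4 - (-4*D)*(-5) = 4 - 20*D)
V(5, b)**2 = (4 - 20*16)**2 = (4 - 320)**2 = (-316)**2 = 99856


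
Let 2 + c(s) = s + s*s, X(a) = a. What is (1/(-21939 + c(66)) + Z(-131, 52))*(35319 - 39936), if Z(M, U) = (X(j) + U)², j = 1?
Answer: -227206586790/17519 ≈ -1.2969e+7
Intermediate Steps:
c(s) = -2 + s + s² (c(s) = -2 + (s + s*s) = -2 + (s + s²) = -2 + s + s²)
Z(M, U) = (1 + U)²
(1/(-21939 + c(66)) + Z(-131, 52))*(35319 - 39936) = (1/(-21939 + (-2 + 66 + 66²)) + (1 + 52)²)*(35319 - 39936) = (1/(-21939 + (-2 + 66 + 4356)) + 53²)*(-4617) = (1/(-21939 + 4420) + 2809)*(-4617) = (1/(-17519) + 2809)*(-4617) = (-1/17519 + 2809)*(-4617) = (49210870/17519)*(-4617) = -227206586790/17519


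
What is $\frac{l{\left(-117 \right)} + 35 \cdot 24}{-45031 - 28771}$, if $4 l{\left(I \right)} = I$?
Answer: $- \frac{3243}{295208} \approx -0.010985$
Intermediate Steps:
$l{\left(I \right)} = \frac{I}{4}$
$\frac{l{\left(-117 \right)} + 35 \cdot 24}{-45031 - 28771} = \frac{\frac{1}{4} \left(-117\right) + 35 \cdot 24}{-45031 - 28771} = \frac{- \frac{117}{4} + 840}{-73802} = \frac{3243}{4} \left(- \frac{1}{73802}\right) = - \frac{3243}{295208}$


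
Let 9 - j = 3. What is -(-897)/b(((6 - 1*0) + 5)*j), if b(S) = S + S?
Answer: 299/44 ≈ 6.7955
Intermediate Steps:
j = 6 (j = 9 - 1*3 = 9 - 3 = 6)
b(S) = 2*S
-(-897)/b(((6 - 1*0) + 5)*j) = -(-897)/(2*(((6 - 1*0) + 5)*6)) = -(-897)/(2*(((6 + 0) + 5)*6)) = -(-897)/(2*((6 + 5)*6)) = -(-897)/(2*(11*6)) = -(-897)/(2*66) = -(-897)/132 = -1*(-299/44) = 299/44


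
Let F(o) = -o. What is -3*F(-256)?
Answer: -768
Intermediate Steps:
-3*F(-256) = -(-3)*(-256) = -3*256 = -768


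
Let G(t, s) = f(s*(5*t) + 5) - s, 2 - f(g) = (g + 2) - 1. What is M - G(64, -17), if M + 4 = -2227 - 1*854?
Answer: -8538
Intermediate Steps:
f(g) = 1 - g (f(g) = 2 - ((g + 2) - 1) = 2 - ((2 + g) - 1) = 2 - (1 + g) = 2 + (-1 - g) = 1 - g)
G(t, s) = -4 - s - 5*s*t (G(t, s) = (1 - (s*(5*t) + 5)) - s = (1 - (5*s*t + 5)) - s = (1 - (5 + 5*s*t)) - s = (1 + (-5 - 5*s*t)) - s = (-4 - 5*s*t) - s = -4 - s - 5*s*t)
M = -3085 (M = -4 + (-2227 - 1*854) = -4 + (-2227 - 854) = -4 - 3081 = -3085)
M - G(64, -17) = -3085 - (-4 - 1*(-17) - 5*(-17)*64) = -3085 - (-4 + 17 + 5440) = -3085 - 1*5453 = -3085 - 5453 = -8538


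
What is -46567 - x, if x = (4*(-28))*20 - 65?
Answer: -44262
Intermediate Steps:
x = -2305 (x = -112*20 - 65 = -2240 - 65 = -2305)
-46567 - x = -46567 - 1*(-2305) = -46567 + 2305 = -44262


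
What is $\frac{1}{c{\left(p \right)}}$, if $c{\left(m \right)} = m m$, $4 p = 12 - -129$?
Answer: $\frac{16}{19881} \approx 0.00080479$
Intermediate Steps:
$p = \frac{141}{4}$ ($p = \frac{12 - -129}{4} = \frac{12 + 129}{4} = \frac{1}{4} \cdot 141 = \frac{141}{4} \approx 35.25$)
$c{\left(m \right)} = m^{2}$
$\frac{1}{c{\left(p \right)}} = \frac{1}{\left(\frac{141}{4}\right)^{2}} = \frac{1}{\frac{19881}{16}} = \frac{16}{19881}$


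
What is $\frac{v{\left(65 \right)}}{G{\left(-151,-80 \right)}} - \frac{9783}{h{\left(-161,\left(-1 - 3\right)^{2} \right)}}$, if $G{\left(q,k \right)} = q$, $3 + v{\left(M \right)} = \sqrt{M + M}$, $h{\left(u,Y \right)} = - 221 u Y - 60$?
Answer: $\frac{230475}{85954636} - \frac{\sqrt{130}}{151} \approx -0.072827$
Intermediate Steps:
$h{\left(u,Y \right)} = -60 - 221 Y u$ ($h{\left(u,Y \right)} = - 221 Y u - 60 = -60 - 221 Y u$)
$v{\left(M \right)} = -3 + \sqrt{2} \sqrt{M}$ ($v{\left(M \right)} = -3 + \sqrt{M + M} = -3 + \sqrt{2 M} = -3 + \sqrt{2} \sqrt{M}$)
$\frac{v{\left(65 \right)}}{G{\left(-151,-80 \right)}} - \frac{9783}{h{\left(-161,\left(-1 - 3\right)^{2} \right)}} = \frac{-3 + \sqrt{2} \sqrt{65}}{-151} - \frac{9783}{-60 - 221 \left(-1 - 3\right)^{2} \left(-161\right)} = \left(-3 + \sqrt{130}\right) \left(- \frac{1}{151}\right) - \frac{9783}{-60 - 221 \left(-4\right)^{2} \left(-161\right)} = \left(\frac{3}{151} - \frac{\sqrt{130}}{151}\right) - \frac{9783}{-60 - 3536 \left(-161\right)} = \left(\frac{3}{151} - \frac{\sqrt{130}}{151}\right) - \frac{9783}{-60 + 569296} = \left(\frac{3}{151} - \frac{\sqrt{130}}{151}\right) - \frac{9783}{569236} = \frac{230475}{85954636} - \frac{\sqrt{130}}{151}$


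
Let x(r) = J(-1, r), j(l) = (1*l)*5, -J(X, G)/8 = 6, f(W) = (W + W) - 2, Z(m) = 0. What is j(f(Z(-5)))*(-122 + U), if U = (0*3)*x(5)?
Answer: 1220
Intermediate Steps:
f(W) = -2 + 2*W (f(W) = 2*W - 2 = -2 + 2*W)
J(X, G) = -48 (J(X, G) = -8*6 = -48)
j(l) = 5*l (j(l) = l*5 = 5*l)
x(r) = -48
U = 0 (U = (0*3)*(-48) = 0*(-48) = 0)
j(f(Z(-5)))*(-122 + U) = (5*(-2 + 2*0))*(-122 + 0) = (5*(-2 + 0))*(-122) = (5*(-2))*(-122) = -10*(-122) = 1220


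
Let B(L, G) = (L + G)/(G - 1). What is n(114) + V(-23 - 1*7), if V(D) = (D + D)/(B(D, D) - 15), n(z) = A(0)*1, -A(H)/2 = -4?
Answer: 340/27 ≈ 12.593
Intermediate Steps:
B(L, G) = (G + L)/(-1 + G)
A(H) = 8 (A(H) = -2*(-4) = 8)
n(z) = 8 (n(z) = 8*1 = 8)
V(D) = 2*D/(-15 + 2*D/(-1 + D)) (V(D) = (D + D)/((D + D)/(-1 + D) - 15) = (2*D)/((2*D)/(-1 + D) - 15) = (2*D)/(2*D/(-1 + D) - 15) = (2*D)/(-15 + 2*D/(-1 + D)) = 2*D/(-15 + 2*D/(-1 + D)))
n(114) + V(-23 - 1*7) = 8 + 2*(-23 - 1*7)*(1 - (-23 - 1*7))/(-15 + 13*(-23 - 1*7)) = 8 + 2*(-23 - 7)*(1 - (-23 - 7))/(-15 + 13*(-23 - 7)) = 8 + 2*(-30)*(1 - 1*(-30))/(-15 + 13*(-30)) = 8 + 2*(-30)*(1 + 30)/(-15 - 390) = 8 + 2*(-30)*31/(-405) = 8 + 2*(-30)*(-1/405)*31 = 8 + 124/27 = 340/27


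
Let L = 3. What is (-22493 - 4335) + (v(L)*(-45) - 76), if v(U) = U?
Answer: -27039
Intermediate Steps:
(-22493 - 4335) + (v(L)*(-45) - 76) = (-22493 - 4335) + (3*(-45) - 76) = -26828 + (-135 - 76) = -26828 - 211 = -27039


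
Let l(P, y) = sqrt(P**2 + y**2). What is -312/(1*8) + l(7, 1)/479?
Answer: -39 + 5*sqrt(2)/479 ≈ -38.985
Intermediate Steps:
-312/(1*8) + l(7, 1)/479 = -312/(1*8) + sqrt(7**2 + 1**2)/479 = -312/8 + sqrt(49 + 1)*(1/479) = -312*1/8 + sqrt(50)*(1/479) = -39 + (5*sqrt(2))*(1/479) = -39 + 5*sqrt(2)/479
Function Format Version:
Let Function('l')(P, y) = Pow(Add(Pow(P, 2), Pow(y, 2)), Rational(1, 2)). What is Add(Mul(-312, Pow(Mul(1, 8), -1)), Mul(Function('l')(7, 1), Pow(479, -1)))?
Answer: Add(-39, Mul(Rational(5, 479), Pow(2, Rational(1, 2)))) ≈ -38.985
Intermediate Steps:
Add(Mul(-312, Pow(Mul(1, 8), -1)), Mul(Function('l')(7, 1), Pow(479, -1))) = Add(Mul(-312, Pow(Mul(1, 8), -1)), Mul(Pow(Add(Pow(7, 2), Pow(1, 2)), Rational(1, 2)), Pow(479, -1))) = Add(Mul(-312, Pow(8, -1)), Mul(Pow(Add(49, 1), Rational(1, 2)), Rational(1, 479))) = Add(Mul(-312, Rational(1, 8)), Mul(Pow(50, Rational(1, 2)), Rational(1, 479))) = Add(-39, Mul(Mul(5, Pow(2, Rational(1, 2))), Rational(1, 479))) = Add(-39, Mul(Rational(5, 479), Pow(2, Rational(1, 2))))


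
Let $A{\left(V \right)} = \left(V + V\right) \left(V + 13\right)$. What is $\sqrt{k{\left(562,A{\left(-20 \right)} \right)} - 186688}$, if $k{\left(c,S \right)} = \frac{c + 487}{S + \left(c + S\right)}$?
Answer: $\frac{i \sqrt{235017359214}}{1122} \approx 432.07 i$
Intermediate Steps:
$A{\left(V \right)} = 2 V \left(13 + V\right)$
$k{\left(c,S \right)} = \frac{487 + c}{c + 2 S}$ ($k{\left(c,S \right)} = \frac{487 + c}{S + \left(S + c\right)} = \frac{487 + c}{c + 2 S}$)
$\sqrt{k{\left(562,A{\left(-20 \right)} \right)} - 186688} = \sqrt{\frac{487 + 562}{562 + 2 \cdot 2 \left(-20\right) \left(13 - 20\right)} - 186688} = \sqrt{\frac{1}{562 + 2 \cdot 2 \left(-20\right) \left(-7\right)} 1049 - 186688} = \sqrt{\frac{1}{562 + 2 \cdot 280} \cdot 1049 - 186688} = \sqrt{\frac{1}{562 + 560} \cdot 1049 - 186688} = \sqrt{\frac{1}{1122} \cdot 1049 - 186688} = \sqrt{\frac{1049}{1122} - 186688} = \sqrt{- \frac{209462887}{1122}} = \frac{i \sqrt{235017359214}}{1122}$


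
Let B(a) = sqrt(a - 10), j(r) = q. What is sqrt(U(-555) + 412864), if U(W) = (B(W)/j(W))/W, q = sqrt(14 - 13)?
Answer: sqrt(127172433600 - 555*I*sqrt(565))/555 ≈ 642.54 - 3.3327e-5*I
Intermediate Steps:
q = 1 (q = sqrt(1) = 1)
j(r) = 1
B(a) = sqrt(-10 + a)
U(W) = sqrt(-10 + W)/W (U(W) = (sqrt(-10 + W)/1)/W = (sqrt(-10 + W)*1)/W = sqrt(-10 + W)/W)
sqrt(U(-555) + 412864) = sqrt(sqrt(-10 - 555)/(-555) + 412864) = sqrt(-I*sqrt(565)/555 + 412864) = sqrt(412864 - I*sqrt(565)/555)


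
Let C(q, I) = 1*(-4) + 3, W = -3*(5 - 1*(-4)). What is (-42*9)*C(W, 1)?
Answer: 378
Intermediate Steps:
W = -27 (W = -3*(5 + 4) = -3*9 = -27)
C(q, I) = -1 (C(q, I) = -4 + 3 = -1)
(-42*9)*C(W, 1) = -42*9*(-1) = -21*18*(-1) = -378*(-1) = 378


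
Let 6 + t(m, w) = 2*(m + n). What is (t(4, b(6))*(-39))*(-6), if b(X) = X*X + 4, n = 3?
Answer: 1872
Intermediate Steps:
b(X) = 4 + X² (b(X) = X² + 4 = 4 + X²)
t(m, w) = 2*m (t(m, w) = -6 + 2*(m + 3) = -6 + 2*(3 + m) = -6 + (6 + 2*m) = 2*m)
(t(4, b(6))*(-39))*(-6) = ((2*4)*(-39))*(-6) = (8*(-39))*(-6) = -312*(-6) = 1872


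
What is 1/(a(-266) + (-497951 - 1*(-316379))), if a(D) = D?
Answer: -1/181838 ≈ -5.4994e-6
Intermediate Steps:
1/(a(-266) + (-497951 - 1*(-316379))) = 1/(-266 + (-497951 - 1*(-316379))) = 1/(-266 + (-497951 + 316379)) = 1/(-266 - 181572) = 1/(-181838) = -1/181838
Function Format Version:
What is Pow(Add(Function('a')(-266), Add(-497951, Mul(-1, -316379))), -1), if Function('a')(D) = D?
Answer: Rational(-1, 181838) ≈ -5.4994e-6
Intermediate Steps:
Pow(Add(Function('a')(-266), Add(-497951, Mul(-1, -316379))), -1) = Pow(Add(-266, Add(-497951, Mul(-1, -316379))), -1) = Pow(Add(-266, Add(-497951, 316379)), -1) = Pow(Add(-266, -181572), -1) = Pow(-181838, -1) = Rational(-1, 181838)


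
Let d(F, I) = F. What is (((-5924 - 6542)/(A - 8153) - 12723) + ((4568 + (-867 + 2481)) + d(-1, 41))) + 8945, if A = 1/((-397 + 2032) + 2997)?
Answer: 90806304597/37764695 ≈ 2404.5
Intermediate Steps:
A = 1/4632 (A = 1/(1635 + 2997) = 1/4632 ≈ 0.00021589)
(((-5924 - 6542)/(A - 8153) - 12723) + ((4568 + (-867 + 2481)) + d(-1, 41))) + 8945 = (((-5924 - 6542)/(1/4632 - 8153) - 12723) + ((4568 + (-867 + 2481)) - 1)) + 8945 = ((-12466/(-37764695/4632) - 12723) + ((4568 + 1614) - 1)) + 8945 = ((-12466*(-4632/37764695) - 12723) + (6182 - 1)) + 8945 = ((57742512/37764695 - 12723) + 6181) + 8945 = (-480422471973/37764695 + 6181) + 8945 = -246998892178/37764695 + 8945 = 90806304597/37764695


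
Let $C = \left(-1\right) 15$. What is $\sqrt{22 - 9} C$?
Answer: $- 15 \sqrt{13} \approx -54.083$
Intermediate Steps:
$C = -15$
$\sqrt{22 - 9} C = \sqrt{22 - 9} \left(-15\right) = \sqrt{13} \left(-15\right) = - 15 \sqrt{13}$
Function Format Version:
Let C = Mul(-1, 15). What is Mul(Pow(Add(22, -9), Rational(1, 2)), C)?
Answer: Mul(-15, Pow(13, Rational(1, 2))) ≈ -54.083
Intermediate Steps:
C = -15
Mul(Pow(Add(22, -9), Rational(1, 2)), C) = Mul(Pow(Add(22, -9), Rational(1, 2)), -15) = Mul(Pow(13, Rational(1, 2)), -15) = Mul(-15, Pow(13, Rational(1, 2)))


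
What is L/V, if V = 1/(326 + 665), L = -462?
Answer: -457842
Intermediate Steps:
V = 1/991 ≈ 0.0010091
L/V = -462/1/991 = -462*991 = -457842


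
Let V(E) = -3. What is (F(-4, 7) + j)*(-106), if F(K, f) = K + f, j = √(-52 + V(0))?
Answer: -318 - 106*I*√55 ≈ -318.0 - 786.12*I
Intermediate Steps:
j = I*√55 (j = √(-52 - 3) = √(-55) = I*√55 ≈ 7.4162*I)
(F(-4, 7) + j)*(-106) = ((-4 + 7) + I*√55)*(-106) = (3 + I*√55)*(-106) = -318 - 106*I*√55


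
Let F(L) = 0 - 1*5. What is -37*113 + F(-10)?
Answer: -4186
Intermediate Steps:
F(L) = -5 (F(L) = 0 - 5 = -5)
-37*113 + F(-10) = -37*113 - 5 = -4181 - 5 = -4186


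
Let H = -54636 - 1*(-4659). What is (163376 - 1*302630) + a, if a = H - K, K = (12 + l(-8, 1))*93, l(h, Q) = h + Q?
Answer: -189696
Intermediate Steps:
l(h, Q) = Q + h
H = -49977 (H = -54636 + 4659 = -49977)
K = 465 (K = (12 + (1 - 8))*93 = (12 - 7)*93 = 5*93 = 465)
a = -50442 (a = -49977 - 1*465 = -49977 - 465 = -50442)
(163376 - 1*302630) + a = (163376 - 1*302630) - 50442 = (163376 - 302630) - 50442 = -139254 - 50442 = -189696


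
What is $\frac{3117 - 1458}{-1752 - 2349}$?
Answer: $- \frac{553}{1367} \approx -0.40454$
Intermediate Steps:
$\frac{3117 - 1458}{-1752 - 2349} = \frac{1659}{-4101} = 1659 \left(- \frac{1}{4101}\right) = - \frac{553}{1367}$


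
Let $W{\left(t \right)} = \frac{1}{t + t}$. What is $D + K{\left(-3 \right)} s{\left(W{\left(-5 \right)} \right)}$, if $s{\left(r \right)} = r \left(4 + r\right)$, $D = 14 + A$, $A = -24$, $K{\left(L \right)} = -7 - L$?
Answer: $- \frac{211}{25} \approx -8.44$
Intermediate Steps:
$W{\left(t \right)} = \frac{1}{2 t}$
$D = -10$ ($D = 14 - 24 = -10$)
$D + K{\left(-3 \right)} s{\left(W{\left(-5 \right)} \right)} = -10 + \left(-7 - -3\right) \frac{1}{2 \left(-5\right)} \left(4 + \frac{1}{2 \left(-5\right)}\right) = -10 + \left(-7 + 3\right) \frac{1}{2} \left(- \frac{1}{5}\right) \left(4 + \frac{1}{2} \left(- \frac{1}{5}\right)\right) = -10 - 4 \left(- \frac{4 - \frac{1}{10}}{10}\right) = -10 - 4 \left(\left(- \frac{1}{10}\right) \frac{39}{10}\right) = -10 - - \frac{39}{25} = -10 + \frac{39}{25} = - \frac{211}{25}$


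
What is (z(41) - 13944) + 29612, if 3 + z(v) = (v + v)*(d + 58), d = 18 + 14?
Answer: 23045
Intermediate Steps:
d = 32
z(v) = -3 + 180*v (z(v) = -3 + (v + v)*(32 + 58) = -3 + (2*v)*90 = -3 + 180*v)
(z(41) - 13944) + 29612 = ((-3 + 180*41) - 13944) + 29612 = ((-3 + 7380) - 13944) + 29612 = (7377 - 13944) + 29612 = -6567 + 29612 = 23045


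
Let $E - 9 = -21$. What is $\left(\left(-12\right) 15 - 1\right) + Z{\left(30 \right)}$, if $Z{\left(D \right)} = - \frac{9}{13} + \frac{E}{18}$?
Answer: $- \frac{7112}{39} \approx -182.36$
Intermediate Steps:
$E = -12$ ($E = 9 - 21 = -12$)
$Z{\left(D \right)} = - \frac{53}{39}$ ($Z{\left(D \right)} = - \frac{9}{13} - \frac{12}{18} = \left(-9\right) \frac{1}{13} - \frac{2}{3} = - \frac{9}{13} - \frac{2}{3} = - \frac{53}{39}$)
$\left(\left(-12\right) 15 - 1\right) + Z{\left(30 \right)} = \left(\left(-12\right) 15 - 1\right) - \frac{53}{39} = \left(-180 - 1\right) - \frac{53}{39} = -181 - \frac{53}{39} = - \frac{7112}{39}$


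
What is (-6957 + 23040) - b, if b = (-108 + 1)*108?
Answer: 27639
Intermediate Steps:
b = -11556 (b = -107*108 = -11556)
(-6957 + 23040) - b = (-6957 + 23040) - 1*(-11556) = 16083 + 11556 = 27639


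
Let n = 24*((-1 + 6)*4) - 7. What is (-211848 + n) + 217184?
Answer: 5809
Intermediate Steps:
n = 473 (n = 24*(5*4) - 7 = 24*20 - 7 = 480 - 7 = 473)
(-211848 + n) + 217184 = (-211848 + 473) + 217184 = -211375 + 217184 = 5809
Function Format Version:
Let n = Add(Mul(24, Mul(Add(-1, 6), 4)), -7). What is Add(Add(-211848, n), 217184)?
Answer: 5809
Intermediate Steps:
n = 473 (n = Add(Mul(24, Mul(5, 4)), -7) = Add(Mul(24, 20), -7) = Add(480, -7) = 473)
Add(Add(-211848, n), 217184) = Add(Add(-211848, 473), 217184) = Add(-211375, 217184) = 5809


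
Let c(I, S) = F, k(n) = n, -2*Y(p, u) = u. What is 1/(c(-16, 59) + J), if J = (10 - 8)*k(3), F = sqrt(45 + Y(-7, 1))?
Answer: -12/17 + sqrt(178)/17 ≈ 0.078921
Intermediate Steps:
Y(p, u) = -u/2
F = sqrt(178)/2 (F = sqrt(45 - 1/2*1) = sqrt(45 - 1/2) = sqrt(89/2) = sqrt(178)/2 ≈ 6.6708)
c(I, S) = sqrt(178)/2
J = 6 (J = (10 - 8)*3 = 2*3 = 6)
1/(c(-16, 59) + J) = 1/(sqrt(178)/2 + 6) = 1/(6 + sqrt(178)/2)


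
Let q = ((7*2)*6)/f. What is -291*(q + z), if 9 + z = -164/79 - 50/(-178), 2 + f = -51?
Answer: 1342471464/372643 ≈ 3602.6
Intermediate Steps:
f = -53 (f = -2 - 51 = -53)
z = -75900/7031 (z = -9 + (-164/79 - 50/(-178)) = -9 + (-164*1/79 - 50*(-1/178)) = -9 + (-164/79 + 25/89) = -9 - 12621/7031 = -75900/7031 ≈ -10.795)
q = -84/53 (q = ((7*2)*6)/(-53) = (14*6)*(-1/53) = 84*(-1/53) = -84/53 ≈ -1.5849)
-291*(q + z) = -291*(-84/53 - 75900/7031) = -291*(-4613304)/372643 = -1*(-1342471464/372643) = 1342471464/372643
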